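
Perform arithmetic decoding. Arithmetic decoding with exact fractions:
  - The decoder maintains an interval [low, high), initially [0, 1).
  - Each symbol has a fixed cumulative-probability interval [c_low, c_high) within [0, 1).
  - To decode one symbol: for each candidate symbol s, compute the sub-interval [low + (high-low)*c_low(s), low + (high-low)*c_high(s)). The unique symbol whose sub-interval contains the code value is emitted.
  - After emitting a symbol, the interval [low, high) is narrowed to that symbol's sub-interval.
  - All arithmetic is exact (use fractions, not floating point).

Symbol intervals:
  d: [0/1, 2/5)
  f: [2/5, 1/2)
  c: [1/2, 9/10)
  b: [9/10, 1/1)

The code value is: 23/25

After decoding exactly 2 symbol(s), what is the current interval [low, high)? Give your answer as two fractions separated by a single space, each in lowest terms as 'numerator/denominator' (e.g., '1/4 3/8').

Answer: 9/10 47/50

Derivation:
Step 1: interval [0/1, 1/1), width = 1/1 - 0/1 = 1/1
  'd': [0/1 + 1/1*0/1, 0/1 + 1/1*2/5) = [0/1, 2/5)
  'f': [0/1 + 1/1*2/5, 0/1 + 1/1*1/2) = [2/5, 1/2)
  'c': [0/1 + 1/1*1/2, 0/1 + 1/1*9/10) = [1/2, 9/10)
  'b': [0/1 + 1/1*9/10, 0/1 + 1/1*1/1) = [9/10, 1/1) <- contains code 23/25
  emit 'b', narrow to [9/10, 1/1)
Step 2: interval [9/10, 1/1), width = 1/1 - 9/10 = 1/10
  'd': [9/10 + 1/10*0/1, 9/10 + 1/10*2/5) = [9/10, 47/50) <- contains code 23/25
  'f': [9/10 + 1/10*2/5, 9/10 + 1/10*1/2) = [47/50, 19/20)
  'c': [9/10 + 1/10*1/2, 9/10 + 1/10*9/10) = [19/20, 99/100)
  'b': [9/10 + 1/10*9/10, 9/10 + 1/10*1/1) = [99/100, 1/1)
  emit 'd', narrow to [9/10, 47/50)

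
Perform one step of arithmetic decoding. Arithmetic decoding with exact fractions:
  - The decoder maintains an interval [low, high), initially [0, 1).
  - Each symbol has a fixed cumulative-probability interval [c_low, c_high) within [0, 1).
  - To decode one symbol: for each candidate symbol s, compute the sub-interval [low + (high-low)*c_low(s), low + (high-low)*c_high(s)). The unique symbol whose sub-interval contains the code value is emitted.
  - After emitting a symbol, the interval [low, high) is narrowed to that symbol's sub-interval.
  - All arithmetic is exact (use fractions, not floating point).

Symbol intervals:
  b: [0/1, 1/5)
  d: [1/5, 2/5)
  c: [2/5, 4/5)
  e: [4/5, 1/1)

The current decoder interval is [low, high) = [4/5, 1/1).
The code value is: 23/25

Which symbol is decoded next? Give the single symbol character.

Interval width = high − low = 1/1 − 4/5 = 1/5
Scaled code = (code − low) / width = (23/25 − 4/5) / 1/5 = 3/5
  b: [0/1, 1/5) 
  d: [1/5, 2/5) 
  c: [2/5, 4/5) ← scaled code falls here ✓
  e: [4/5, 1/1) 

Answer: c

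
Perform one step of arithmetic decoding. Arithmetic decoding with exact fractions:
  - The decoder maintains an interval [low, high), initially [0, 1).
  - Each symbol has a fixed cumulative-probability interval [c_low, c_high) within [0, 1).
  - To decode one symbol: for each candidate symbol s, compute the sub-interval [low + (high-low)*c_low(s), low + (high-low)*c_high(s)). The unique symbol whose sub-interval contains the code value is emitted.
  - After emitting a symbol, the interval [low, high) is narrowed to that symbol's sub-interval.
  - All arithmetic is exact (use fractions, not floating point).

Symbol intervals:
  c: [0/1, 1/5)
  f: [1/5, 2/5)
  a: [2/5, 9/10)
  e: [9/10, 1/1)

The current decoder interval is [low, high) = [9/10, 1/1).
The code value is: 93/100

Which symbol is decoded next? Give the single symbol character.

Interval width = high − low = 1/1 − 9/10 = 1/10
Scaled code = (code − low) / width = (93/100 − 9/10) / 1/10 = 3/10
  c: [0/1, 1/5) 
  f: [1/5, 2/5) ← scaled code falls here ✓
  a: [2/5, 9/10) 
  e: [9/10, 1/1) 

Answer: f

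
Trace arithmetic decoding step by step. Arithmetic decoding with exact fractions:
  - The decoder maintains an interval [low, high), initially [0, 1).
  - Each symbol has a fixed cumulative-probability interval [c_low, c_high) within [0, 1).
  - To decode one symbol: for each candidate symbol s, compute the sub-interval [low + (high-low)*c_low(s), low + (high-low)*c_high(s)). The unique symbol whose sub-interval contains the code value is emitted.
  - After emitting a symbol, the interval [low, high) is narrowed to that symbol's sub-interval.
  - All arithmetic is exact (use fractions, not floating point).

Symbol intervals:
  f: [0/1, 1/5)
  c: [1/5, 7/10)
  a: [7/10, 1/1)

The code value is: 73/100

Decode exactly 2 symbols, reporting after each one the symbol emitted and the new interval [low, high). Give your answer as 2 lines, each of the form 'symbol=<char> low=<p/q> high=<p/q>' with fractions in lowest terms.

Answer: symbol=a low=7/10 high=1/1
symbol=f low=7/10 high=19/25

Derivation:
Step 1: interval [0/1, 1/1), width = 1/1 - 0/1 = 1/1
  'f': [0/1 + 1/1*0/1, 0/1 + 1/1*1/5) = [0/1, 1/5)
  'c': [0/1 + 1/1*1/5, 0/1 + 1/1*7/10) = [1/5, 7/10)
  'a': [0/1 + 1/1*7/10, 0/1 + 1/1*1/1) = [7/10, 1/1) <- contains code 73/100
  emit 'a', narrow to [7/10, 1/1)
Step 2: interval [7/10, 1/1), width = 1/1 - 7/10 = 3/10
  'f': [7/10 + 3/10*0/1, 7/10 + 3/10*1/5) = [7/10, 19/25) <- contains code 73/100
  'c': [7/10 + 3/10*1/5, 7/10 + 3/10*7/10) = [19/25, 91/100)
  'a': [7/10 + 3/10*7/10, 7/10 + 3/10*1/1) = [91/100, 1/1)
  emit 'f', narrow to [7/10, 19/25)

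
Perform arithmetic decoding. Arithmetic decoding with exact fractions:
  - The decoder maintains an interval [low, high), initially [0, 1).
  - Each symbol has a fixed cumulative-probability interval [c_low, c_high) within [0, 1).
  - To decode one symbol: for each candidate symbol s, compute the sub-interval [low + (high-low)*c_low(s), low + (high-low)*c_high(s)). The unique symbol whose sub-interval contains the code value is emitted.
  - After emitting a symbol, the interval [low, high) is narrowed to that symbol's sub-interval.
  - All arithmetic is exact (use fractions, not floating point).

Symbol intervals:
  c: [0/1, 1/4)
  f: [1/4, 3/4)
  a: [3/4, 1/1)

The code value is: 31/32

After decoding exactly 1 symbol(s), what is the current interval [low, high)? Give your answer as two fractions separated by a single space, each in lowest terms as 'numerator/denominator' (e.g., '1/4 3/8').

Step 1: interval [0/1, 1/1), width = 1/1 - 0/1 = 1/1
  'c': [0/1 + 1/1*0/1, 0/1 + 1/1*1/4) = [0/1, 1/4)
  'f': [0/1 + 1/1*1/4, 0/1 + 1/1*3/4) = [1/4, 3/4)
  'a': [0/1 + 1/1*3/4, 0/1 + 1/1*1/1) = [3/4, 1/1) <- contains code 31/32
  emit 'a', narrow to [3/4, 1/1)

Answer: 3/4 1/1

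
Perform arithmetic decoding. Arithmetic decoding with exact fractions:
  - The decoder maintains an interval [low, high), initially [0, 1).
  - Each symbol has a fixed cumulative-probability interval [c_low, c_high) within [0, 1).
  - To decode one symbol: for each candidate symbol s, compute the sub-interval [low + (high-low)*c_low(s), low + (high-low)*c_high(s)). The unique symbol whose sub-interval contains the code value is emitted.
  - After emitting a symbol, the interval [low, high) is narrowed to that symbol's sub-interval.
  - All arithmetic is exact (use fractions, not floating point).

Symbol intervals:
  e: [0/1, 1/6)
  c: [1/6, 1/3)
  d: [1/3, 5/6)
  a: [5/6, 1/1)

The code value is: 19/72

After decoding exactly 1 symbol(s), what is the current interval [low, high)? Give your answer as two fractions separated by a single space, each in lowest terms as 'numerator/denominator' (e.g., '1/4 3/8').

Answer: 1/6 1/3

Derivation:
Step 1: interval [0/1, 1/1), width = 1/1 - 0/1 = 1/1
  'e': [0/1 + 1/1*0/1, 0/1 + 1/1*1/6) = [0/1, 1/6)
  'c': [0/1 + 1/1*1/6, 0/1 + 1/1*1/3) = [1/6, 1/3) <- contains code 19/72
  'd': [0/1 + 1/1*1/3, 0/1 + 1/1*5/6) = [1/3, 5/6)
  'a': [0/1 + 1/1*5/6, 0/1 + 1/1*1/1) = [5/6, 1/1)
  emit 'c', narrow to [1/6, 1/3)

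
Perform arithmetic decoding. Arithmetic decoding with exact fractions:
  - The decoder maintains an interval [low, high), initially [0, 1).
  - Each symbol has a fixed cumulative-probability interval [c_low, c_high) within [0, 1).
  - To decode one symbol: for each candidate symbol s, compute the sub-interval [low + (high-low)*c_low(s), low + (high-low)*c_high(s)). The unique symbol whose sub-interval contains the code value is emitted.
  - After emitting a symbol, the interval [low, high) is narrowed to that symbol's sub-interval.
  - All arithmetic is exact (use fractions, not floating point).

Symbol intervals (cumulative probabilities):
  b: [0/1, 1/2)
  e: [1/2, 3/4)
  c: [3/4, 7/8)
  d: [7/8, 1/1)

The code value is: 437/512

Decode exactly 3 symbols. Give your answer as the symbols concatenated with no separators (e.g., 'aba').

Step 1: interval [0/1, 1/1), width = 1/1 - 0/1 = 1/1
  'b': [0/1 + 1/1*0/1, 0/1 + 1/1*1/2) = [0/1, 1/2)
  'e': [0/1 + 1/1*1/2, 0/1 + 1/1*3/4) = [1/2, 3/4)
  'c': [0/1 + 1/1*3/4, 0/1 + 1/1*7/8) = [3/4, 7/8) <- contains code 437/512
  'd': [0/1 + 1/1*7/8, 0/1 + 1/1*1/1) = [7/8, 1/1)
  emit 'c', narrow to [3/4, 7/8)
Step 2: interval [3/4, 7/8), width = 7/8 - 3/4 = 1/8
  'b': [3/4 + 1/8*0/1, 3/4 + 1/8*1/2) = [3/4, 13/16)
  'e': [3/4 + 1/8*1/2, 3/4 + 1/8*3/4) = [13/16, 27/32)
  'c': [3/4 + 1/8*3/4, 3/4 + 1/8*7/8) = [27/32, 55/64) <- contains code 437/512
  'd': [3/4 + 1/8*7/8, 3/4 + 1/8*1/1) = [55/64, 7/8)
  emit 'c', narrow to [27/32, 55/64)
Step 3: interval [27/32, 55/64), width = 55/64 - 27/32 = 1/64
  'b': [27/32 + 1/64*0/1, 27/32 + 1/64*1/2) = [27/32, 109/128)
  'e': [27/32 + 1/64*1/2, 27/32 + 1/64*3/4) = [109/128, 219/256) <- contains code 437/512
  'c': [27/32 + 1/64*3/4, 27/32 + 1/64*7/8) = [219/256, 439/512)
  'd': [27/32 + 1/64*7/8, 27/32 + 1/64*1/1) = [439/512, 55/64)
  emit 'e', narrow to [109/128, 219/256)

Answer: cce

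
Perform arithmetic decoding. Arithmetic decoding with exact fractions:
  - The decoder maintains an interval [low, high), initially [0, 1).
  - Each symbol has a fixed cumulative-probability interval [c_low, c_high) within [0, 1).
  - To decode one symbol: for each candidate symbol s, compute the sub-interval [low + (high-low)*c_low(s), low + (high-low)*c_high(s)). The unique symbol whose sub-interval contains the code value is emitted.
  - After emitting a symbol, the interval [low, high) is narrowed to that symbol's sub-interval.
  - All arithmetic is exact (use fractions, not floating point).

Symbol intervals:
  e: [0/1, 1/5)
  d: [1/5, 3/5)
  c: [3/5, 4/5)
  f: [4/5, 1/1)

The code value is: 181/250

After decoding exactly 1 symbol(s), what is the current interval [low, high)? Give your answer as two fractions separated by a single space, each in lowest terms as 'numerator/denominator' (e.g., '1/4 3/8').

Step 1: interval [0/1, 1/1), width = 1/1 - 0/1 = 1/1
  'e': [0/1 + 1/1*0/1, 0/1 + 1/1*1/5) = [0/1, 1/5)
  'd': [0/1 + 1/1*1/5, 0/1 + 1/1*3/5) = [1/5, 3/5)
  'c': [0/1 + 1/1*3/5, 0/1 + 1/1*4/5) = [3/5, 4/5) <- contains code 181/250
  'f': [0/1 + 1/1*4/5, 0/1 + 1/1*1/1) = [4/5, 1/1)
  emit 'c', narrow to [3/5, 4/5)

Answer: 3/5 4/5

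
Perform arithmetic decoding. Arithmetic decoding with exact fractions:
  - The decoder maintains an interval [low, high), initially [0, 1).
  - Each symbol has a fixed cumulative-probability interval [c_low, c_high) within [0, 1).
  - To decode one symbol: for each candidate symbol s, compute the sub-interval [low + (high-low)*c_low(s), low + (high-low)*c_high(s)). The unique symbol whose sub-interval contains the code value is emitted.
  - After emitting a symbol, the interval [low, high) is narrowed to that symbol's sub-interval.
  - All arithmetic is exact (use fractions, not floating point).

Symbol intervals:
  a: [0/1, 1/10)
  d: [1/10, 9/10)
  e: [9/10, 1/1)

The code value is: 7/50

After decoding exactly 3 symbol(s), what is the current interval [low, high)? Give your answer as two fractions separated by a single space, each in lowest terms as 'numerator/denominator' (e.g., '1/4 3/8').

Answer: 27/250 43/250

Derivation:
Step 1: interval [0/1, 1/1), width = 1/1 - 0/1 = 1/1
  'a': [0/1 + 1/1*0/1, 0/1 + 1/1*1/10) = [0/1, 1/10)
  'd': [0/1 + 1/1*1/10, 0/1 + 1/1*9/10) = [1/10, 9/10) <- contains code 7/50
  'e': [0/1 + 1/1*9/10, 0/1 + 1/1*1/1) = [9/10, 1/1)
  emit 'd', narrow to [1/10, 9/10)
Step 2: interval [1/10, 9/10), width = 9/10 - 1/10 = 4/5
  'a': [1/10 + 4/5*0/1, 1/10 + 4/5*1/10) = [1/10, 9/50) <- contains code 7/50
  'd': [1/10 + 4/5*1/10, 1/10 + 4/5*9/10) = [9/50, 41/50)
  'e': [1/10 + 4/5*9/10, 1/10 + 4/5*1/1) = [41/50, 9/10)
  emit 'a', narrow to [1/10, 9/50)
Step 3: interval [1/10, 9/50), width = 9/50 - 1/10 = 2/25
  'a': [1/10 + 2/25*0/1, 1/10 + 2/25*1/10) = [1/10, 27/250)
  'd': [1/10 + 2/25*1/10, 1/10 + 2/25*9/10) = [27/250, 43/250) <- contains code 7/50
  'e': [1/10 + 2/25*9/10, 1/10 + 2/25*1/1) = [43/250, 9/50)
  emit 'd', narrow to [27/250, 43/250)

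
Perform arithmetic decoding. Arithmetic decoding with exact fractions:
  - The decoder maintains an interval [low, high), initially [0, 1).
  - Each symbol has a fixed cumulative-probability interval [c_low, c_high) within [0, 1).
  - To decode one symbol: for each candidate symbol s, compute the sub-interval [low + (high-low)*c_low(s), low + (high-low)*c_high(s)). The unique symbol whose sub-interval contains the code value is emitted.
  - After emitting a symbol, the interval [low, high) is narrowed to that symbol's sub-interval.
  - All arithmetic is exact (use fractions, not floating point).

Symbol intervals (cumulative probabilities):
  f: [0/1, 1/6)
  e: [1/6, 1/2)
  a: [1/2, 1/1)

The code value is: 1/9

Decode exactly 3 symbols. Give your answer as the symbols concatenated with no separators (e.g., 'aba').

Step 1: interval [0/1, 1/1), width = 1/1 - 0/1 = 1/1
  'f': [0/1 + 1/1*0/1, 0/1 + 1/1*1/6) = [0/1, 1/6) <- contains code 1/9
  'e': [0/1 + 1/1*1/6, 0/1 + 1/1*1/2) = [1/6, 1/2)
  'a': [0/1 + 1/1*1/2, 0/1 + 1/1*1/1) = [1/2, 1/1)
  emit 'f', narrow to [0/1, 1/6)
Step 2: interval [0/1, 1/6), width = 1/6 - 0/1 = 1/6
  'f': [0/1 + 1/6*0/1, 0/1 + 1/6*1/6) = [0/1, 1/36)
  'e': [0/1 + 1/6*1/6, 0/1 + 1/6*1/2) = [1/36, 1/12)
  'a': [0/1 + 1/6*1/2, 0/1 + 1/6*1/1) = [1/12, 1/6) <- contains code 1/9
  emit 'a', narrow to [1/12, 1/6)
Step 3: interval [1/12, 1/6), width = 1/6 - 1/12 = 1/12
  'f': [1/12 + 1/12*0/1, 1/12 + 1/12*1/6) = [1/12, 7/72)
  'e': [1/12 + 1/12*1/6, 1/12 + 1/12*1/2) = [7/72, 1/8) <- contains code 1/9
  'a': [1/12 + 1/12*1/2, 1/12 + 1/12*1/1) = [1/8, 1/6)
  emit 'e', narrow to [7/72, 1/8)

Answer: fae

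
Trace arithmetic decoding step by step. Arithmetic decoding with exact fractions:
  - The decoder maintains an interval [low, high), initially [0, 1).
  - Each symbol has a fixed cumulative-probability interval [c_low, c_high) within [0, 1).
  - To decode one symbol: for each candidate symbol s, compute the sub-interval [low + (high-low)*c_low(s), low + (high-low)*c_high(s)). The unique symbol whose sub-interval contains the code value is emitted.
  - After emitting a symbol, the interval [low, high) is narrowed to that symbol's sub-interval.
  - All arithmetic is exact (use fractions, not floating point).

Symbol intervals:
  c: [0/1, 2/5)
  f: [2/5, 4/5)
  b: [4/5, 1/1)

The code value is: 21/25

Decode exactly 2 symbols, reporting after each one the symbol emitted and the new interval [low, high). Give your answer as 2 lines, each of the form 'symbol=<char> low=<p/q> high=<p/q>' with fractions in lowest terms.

Step 1: interval [0/1, 1/1), width = 1/1 - 0/1 = 1/1
  'c': [0/1 + 1/1*0/1, 0/1 + 1/1*2/5) = [0/1, 2/5)
  'f': [0/1 + 1/1*2/5, 0/1 + 1/1*4/5) = [2/5, 4/5)
  'b': [0/1 + 1/1*4/5, 0/1 + 1/1*1/1) = [4/5, 1/1) <- contains code 21/25
  emit 'b', narrow to [4/5, 1/1)
Step 2: interval [4/5, 1/1), width = 1/1 - 4/5 = 1/5
  'c': [4/5 + 1/5*0/1, 4/5 + 1/5*2/5) = [4/5, 22/25) <- contains code 21/25
  'f': [4/5 + 1/5*2/5, 4/5 + 1/5*4/5) = [22/25, 24/25)
  'b': [4/5 + 1/5*4/5, 4/5 + 1/5*1/1) = [24/25, 1/1)
  emit 'c', narrow to [4/5, 22/25)

Answer: symbol=b low=4/5 high=1/1
symbol=c low=4/5 high=22/25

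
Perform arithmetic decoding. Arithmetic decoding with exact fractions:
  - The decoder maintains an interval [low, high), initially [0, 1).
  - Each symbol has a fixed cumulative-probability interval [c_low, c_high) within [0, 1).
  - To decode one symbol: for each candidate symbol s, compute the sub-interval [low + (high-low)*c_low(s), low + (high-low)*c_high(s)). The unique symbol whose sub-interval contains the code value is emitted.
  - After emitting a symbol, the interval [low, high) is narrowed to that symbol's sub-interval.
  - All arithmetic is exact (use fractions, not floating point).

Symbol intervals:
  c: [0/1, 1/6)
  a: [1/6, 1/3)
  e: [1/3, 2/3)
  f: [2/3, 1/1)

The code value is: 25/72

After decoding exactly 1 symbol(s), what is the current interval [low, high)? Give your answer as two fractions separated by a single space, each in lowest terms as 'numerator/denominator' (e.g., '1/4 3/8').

Answer: 1/3 2/3

Derivation:
Step 1: interval [0/1, 1/1), width = 1/1 - 0/1 = 1/1
  'c': [0/1 + 1/1*0/1, 0/1 + 1/1*1/6) = [0/1, 1/6)
  'a': [0/1 + 1/1*1/6, 0/1 + 1/1*1/3) = [1/6, 1/3)
  'e': [0/1 + 1/1*1/3, 0/1 + 1/1*2/3) = [1/3, 2/3) <- contains code 25/72
  'f': [0/1 + 1/1*2/3, 0/1 + 1/1*1/1) = [2/3, 1/1)
  emit 'e', narrow to [1/3, 2/3)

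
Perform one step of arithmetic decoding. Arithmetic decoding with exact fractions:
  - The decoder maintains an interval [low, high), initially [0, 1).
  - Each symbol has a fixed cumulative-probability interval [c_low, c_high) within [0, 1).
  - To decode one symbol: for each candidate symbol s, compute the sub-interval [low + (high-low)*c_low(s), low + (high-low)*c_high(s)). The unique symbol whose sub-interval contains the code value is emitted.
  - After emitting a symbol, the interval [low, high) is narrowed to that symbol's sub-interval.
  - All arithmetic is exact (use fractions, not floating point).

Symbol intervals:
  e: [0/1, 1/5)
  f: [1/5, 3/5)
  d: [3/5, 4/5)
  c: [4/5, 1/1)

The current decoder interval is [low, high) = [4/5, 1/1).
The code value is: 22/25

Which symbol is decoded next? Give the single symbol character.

Answer: f

Derivation:
Interval width = high − low = 1/1 − 4/5 = 1/5
Scaled code = (code − low) / width = (22/25 − 4/5) / 1/5 = 2/5
  e: [0/1, 1/5) 
  f: [1/5, 3/5) ← scaled code falls here ✓
  d: [3/5, 4/5) 
  c: [4/5, 1/1) 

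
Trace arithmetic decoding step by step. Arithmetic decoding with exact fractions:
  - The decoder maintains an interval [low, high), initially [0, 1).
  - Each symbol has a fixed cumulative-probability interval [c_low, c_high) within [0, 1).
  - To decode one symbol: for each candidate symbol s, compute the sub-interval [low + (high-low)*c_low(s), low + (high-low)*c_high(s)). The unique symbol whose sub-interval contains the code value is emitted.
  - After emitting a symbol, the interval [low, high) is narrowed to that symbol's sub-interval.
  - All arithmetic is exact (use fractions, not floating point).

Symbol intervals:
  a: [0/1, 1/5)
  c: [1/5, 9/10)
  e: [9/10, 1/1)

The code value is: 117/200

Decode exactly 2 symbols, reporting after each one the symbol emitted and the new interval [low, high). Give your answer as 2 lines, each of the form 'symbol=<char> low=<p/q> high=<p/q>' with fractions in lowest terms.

Step 1: interval [0/1, 1/1), width = 1/1 - 0/1 = 1/1
  'a': [0/1 + 1/1*0/1, 0/1 + 1/1*1/5) = [0/1, 1/5)
  'c': [0/1 + 1/1*1/5, 0/1 + 1/1*9/10) = [1/5, 9/10) <- contains code 117/200
  'e': [0/1 + 1/1*9/10, 0/1 + 1/1*1/1) = [9/10, 1/1)
  emit 'c', narrow to [1/5, 9/10)
Step 2: interval [1/5, 9/10), width = 9/10 - 1/5 = 7/10
  'a': [1/5 + 7/10*0/1, 1/5 + 7/10*1/5) = [1/5, 17/50)
  'c': [1/5 + 7/10*1/5, 1/5 + 7/10*9/10) = [17/50, 83/100) <- contains code 117/200
  'e': [1/5 + 7/10*9/10, 1/5 + 7/10*1/1) = [83/100, 9/10)
  emit 'c', narrow to [17/50, 83/100)

Answer: symbol=c low=1/5 high=9/10
symbol=c low=17/50 high=83/100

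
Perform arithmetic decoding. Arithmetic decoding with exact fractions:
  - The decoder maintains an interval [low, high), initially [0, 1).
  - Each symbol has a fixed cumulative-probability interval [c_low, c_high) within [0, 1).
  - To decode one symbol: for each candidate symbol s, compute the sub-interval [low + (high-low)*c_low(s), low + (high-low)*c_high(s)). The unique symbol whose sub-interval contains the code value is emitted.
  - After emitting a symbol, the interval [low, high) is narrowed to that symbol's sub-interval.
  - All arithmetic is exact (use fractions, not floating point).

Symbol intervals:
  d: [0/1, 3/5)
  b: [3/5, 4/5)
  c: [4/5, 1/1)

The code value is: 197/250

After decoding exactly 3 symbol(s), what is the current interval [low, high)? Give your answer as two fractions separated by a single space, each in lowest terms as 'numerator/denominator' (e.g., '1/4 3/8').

Step 1: interval [0/1, 1/1), width = 1/1 - 0/1 = 1/1
  'd': [0/1 + 1/1*0/1, 0/1 + 1/1*3/5) = [0/1, 3/5)
  'b': [0/1 + 1/1*3/5, 0/1 + 1/1*4/5) = [3/5, 4/5) <- contains code 197/250
  'c': [0/1 + 1/1*4/5, 0/1 + 1/1*1/1) = [4/5, 1/1)
  emit 'b', narrow to [3/5, 4/5)
Step 2: interval [3/5, 4/5), width = 4/5 - 3/5 = 1/5
  'd': [3/5 + 1/5*0/1, 3/5 + 1/5*3/5) = [3/5, 18/25)
  'b': [3/5 + 1/5*3/5, 3/5 + 1/5*4/5) = [18/25, 19/25)
  'c': [3/5 + 1/5*4/5, 3/5 + 1/5*1/1) = [19/25, 4/5) <- contains code 197/250
  emit 'c', narrow to [19/25, 4/5)
Step 3: interval [19/25, 4/5), width = 4/5 - 19/25 = 1/25
  'd': [19/25 + 1/25*0/1, 19/25 + 1/25*3/5) = [19/25, 98/125)
  'b': [19/25 + 1/25*3/5, 19/25 + 1/25*4/5) = [98/125, 99/125) <- contains code 197/250
  'c': [19/25 + 1/25*4/5, 19/25 + 1/25*1/1) = [99/125, 4/5)
  emit 'b', narrow to [98/125, 99/125)

Answer: 98/125 99/125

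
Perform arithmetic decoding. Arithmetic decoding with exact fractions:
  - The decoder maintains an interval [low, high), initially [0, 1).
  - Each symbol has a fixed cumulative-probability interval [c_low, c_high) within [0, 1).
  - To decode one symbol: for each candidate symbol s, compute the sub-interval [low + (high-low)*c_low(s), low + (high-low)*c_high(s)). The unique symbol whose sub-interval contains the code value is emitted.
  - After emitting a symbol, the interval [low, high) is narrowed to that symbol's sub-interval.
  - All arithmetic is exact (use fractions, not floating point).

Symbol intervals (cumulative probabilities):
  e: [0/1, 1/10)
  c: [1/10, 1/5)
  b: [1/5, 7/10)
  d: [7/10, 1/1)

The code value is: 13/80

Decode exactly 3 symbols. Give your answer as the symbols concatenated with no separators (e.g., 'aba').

Step 1: interval [0/1, 1/1), width = 1/1 - 0/1 = 1/1
  'e': [0/1 + 1/1*0/1, 0/1 + 1/1*1/10) = [0/1, 1/10)
  'c': [0/1 + 1/1*1/10, 0/1 + 1/1*1/5) = [1/10, 1/5) <- contains code 13/80
  'b': [0/1 + 1/1*1/5, 0/1 + 1/1*7/10) = [1/5, 7/10)
  'd': [0/1 + 1/1*7/10, 0/1 + 1/1*1/1) = [7/10, 1/1)
  emit 'c', narrow to [1/10, 1/5)
Step 2: interval [1/10, 1/5), width = 1/5 - 1/10 = 1/10
  'e': [1/10 + 1/10*0/1, 1/10 + 1/10*1/10) = [1/10, 11/100)
  'c': [1/10 + 1/10*1/10, 1/10 + 1/10*1/5) = [11/100, 3/25)
  'b': [1/10 + 1/10*1/5, 1/10 + 1/10*7/10) = [3/25, 17/100) <- contains code 13/80
  'd': [1/10 + 1/10*7/10, 1/10 + 1/10*1/1) = [17/100, 1/5)
  emit 'b', narrow to [3/25, 17/100)
Step 3: interval [3/25, 17/100), width = 17/100 - 3/25 = 1/20
  'e': [3/25 + 1/20*0/1, 3/25 + 1/20*1/10) = [3/25, 1/8)
  'c': [3/25 + 1/20*1/10, 3/25 + 1/20*1/5) = [1/8, 13/100)
  'b': [3/25 + 1/20*1/5, 3/25 + 1/20*7/10) = [13/100, 31/200)
  'd': [3/25 + 1/20*7/10, 3/25 + 1/20*1/1) = [31/200, 17/100) <- contains code 13/80
  emit 'd', narrow to [31/200, 17/100)

Answer: cbd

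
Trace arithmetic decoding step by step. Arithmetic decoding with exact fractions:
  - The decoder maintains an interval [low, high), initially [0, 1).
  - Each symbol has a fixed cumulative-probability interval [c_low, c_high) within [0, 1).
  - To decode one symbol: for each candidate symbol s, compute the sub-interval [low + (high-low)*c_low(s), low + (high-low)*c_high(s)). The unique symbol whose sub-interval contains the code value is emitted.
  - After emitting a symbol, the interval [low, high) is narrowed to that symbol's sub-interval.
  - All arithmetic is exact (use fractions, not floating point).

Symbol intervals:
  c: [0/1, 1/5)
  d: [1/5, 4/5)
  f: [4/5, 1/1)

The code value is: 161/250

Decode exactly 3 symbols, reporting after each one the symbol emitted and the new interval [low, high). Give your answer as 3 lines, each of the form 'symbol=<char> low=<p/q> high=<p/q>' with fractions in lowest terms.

Answer: symbol=d low=1/5 high=4/5
symbol=d low=8/25 high=17/25
symbol=f low=76/125 high=17/25

Derivation:
Step 1: interval [0/1, 1/1), width = 1/1 - 0/1 = 1/1
  'c': [0/1 + 1/1*0/1, 0/1 + 1/1*1/5) = [0/1, 1/5)
  'd': [0/1 + 1/1*1/5, 0/1 + 1/1*4/5) = [1/5, 4/5) <- contains code 161/250
  'f': [0/1 + 1/1*4/5, 0/1 + 1/1*1/1) = [4/5, 1/1)
  emit 'd', narrow to [1/5, 4/5)
Step 2: interval [1/5, 4/5), width = 4/5 - 1/5 = 3/5
  'c': [1/5 + 3/5*0/1, 1/5 + 3/5*1/5) = [1/5, 8/25)
  'd': [1/5 + 3/5*1/5, 1/5 + 3/5*4/5) = [8/25, 17/25) <- contains code 161/250
  'f': [1/5 + 3/5*4/5, 1/5 + 3/5*1/1) = [17/25, 4/5)
  emit 'd', narrow to [8/25, 17/25)
Step 3: interval [8/25, 17/25), width = 17/25 - 8/25 = 9/25
  'c': [8/25 + 9/25*0/1, 8/25 + 9/25*1/5) = [8/25, 49/125)
  'd': [8/25 + 9/25*1/5, 8/25 + 9/25*4/5) = [49/125, 76/125)
  'f': [8/25 + 9/25*4/5, 8/25 + 9/25*1/1) = [76/125, 17/25) <- contains code 161/250
  emit 'f', narrow to [76/125, 17/25)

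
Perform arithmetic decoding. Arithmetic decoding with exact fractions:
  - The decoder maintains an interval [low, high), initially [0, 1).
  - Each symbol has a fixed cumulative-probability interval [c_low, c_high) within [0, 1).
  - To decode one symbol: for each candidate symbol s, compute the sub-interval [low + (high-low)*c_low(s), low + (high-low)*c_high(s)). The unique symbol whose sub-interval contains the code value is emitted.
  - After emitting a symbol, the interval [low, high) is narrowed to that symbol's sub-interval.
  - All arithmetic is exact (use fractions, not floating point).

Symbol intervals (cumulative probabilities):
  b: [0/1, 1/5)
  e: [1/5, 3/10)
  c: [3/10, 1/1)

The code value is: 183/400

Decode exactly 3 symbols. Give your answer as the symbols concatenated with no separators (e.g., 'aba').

Step 1: interval [0/1, 1/1), width = 1/1 - 0/1 = 1/1
  'b': [0/1 + 1/1*0/1, 0/1 + 1/1*1/5) = [0/1, 1/5)
  'e': [0/1 + 1/1*1/5, 0/1 + 1/1*3/10) = [1/5, 3/10)
  'c': [0/1 + 1/1*3/10, 0/1 + 1/1*1/1) = [3/10, 1/1) <- contains code 183/400
  emit 'c', narrow to [3/10, 1/1)
Step 2: interval [3/10, 1/1), width = 1/1 - 3/10 = 7/10
  'b': [3/10 + 7/10*0/1, 3/10 + 7/10*1/5) = [3/10, 11/25)
  'e': [3/10 + 7/10*1/5, 3/10 + 7/10*3/10) = [11/25, 51/100) <- contains code 183/400
  'c': [3/10 + 7/10*3/10, 3/10 + 7/10*1/1) = [51/100, 1/1)
  emit 'e', narrow to [11/25, 51/100)
Step 3: interval [11/25, 51/100), width = 51/100 - 11/25 = 7/100
  'b': [11/25 + 7/100*0/1, 11/25 + 7/100*1/5) = [11/25, 227/500)
  'e': [11/25 + 7/100*1/5, 11/25 + 7/100*3/10) = [227/500, 461/1000) <- contains code 183/400
  'c': [11/25 + 7/100*3/10, 11/25 + 7/100*1/1) = [461/1000, 51/100)
  emit 'e', narrow to [227/500, 461/1000)

Answer: cee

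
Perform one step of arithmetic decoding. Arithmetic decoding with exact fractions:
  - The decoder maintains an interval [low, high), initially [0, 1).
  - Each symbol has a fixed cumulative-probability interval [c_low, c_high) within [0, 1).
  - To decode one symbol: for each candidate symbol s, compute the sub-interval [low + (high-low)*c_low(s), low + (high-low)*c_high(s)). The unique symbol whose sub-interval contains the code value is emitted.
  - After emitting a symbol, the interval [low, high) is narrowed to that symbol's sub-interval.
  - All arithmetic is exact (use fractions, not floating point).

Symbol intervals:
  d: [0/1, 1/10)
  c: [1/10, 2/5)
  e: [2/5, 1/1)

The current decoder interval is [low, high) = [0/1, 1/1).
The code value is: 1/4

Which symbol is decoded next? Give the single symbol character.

Interval width = high − low = 1/1 − 0/1 = 1/1
Scaled code = (code − low) / width = (1/4 − 0/1) / 1/1 = 1/4
  d: [0/1, 1/10) 
  c: [1/10, 2/5) ← scaled code falls here ✓
  e: [2/5, 1/1) 

Answer: c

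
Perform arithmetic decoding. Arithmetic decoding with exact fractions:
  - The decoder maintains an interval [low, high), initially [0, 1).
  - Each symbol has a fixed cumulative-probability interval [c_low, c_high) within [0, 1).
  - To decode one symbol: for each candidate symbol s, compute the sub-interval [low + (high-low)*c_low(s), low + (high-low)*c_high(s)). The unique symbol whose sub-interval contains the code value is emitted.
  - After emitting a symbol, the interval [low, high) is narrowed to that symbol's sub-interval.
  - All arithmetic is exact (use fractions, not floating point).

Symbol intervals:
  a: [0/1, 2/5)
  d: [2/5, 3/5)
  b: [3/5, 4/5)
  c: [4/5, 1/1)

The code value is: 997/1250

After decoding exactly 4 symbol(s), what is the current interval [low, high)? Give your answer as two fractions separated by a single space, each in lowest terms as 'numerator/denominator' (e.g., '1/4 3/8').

Step 1: interval [0/1, 1/1), width = 1/1 - 0/1 = 1/1
  'a': [0/1 + 1/1*0/1, 0/1 + 1/1*2/5) = [0/1, 2/5)
  'd': [0/1 + 1/1*2/5, 0/1 + 1/1*3/5) = [2/5, 3/5)
  'b': [0/1 + 1/1*3/5, 0/1 + 1/1*4/5) = [3/5, 4/5) <- contains code 997/1250
  'c': [0/1 + 1/1*4/5, 0/1 + 1/1*1/1) = [4/5, 1/1)
  emit 'b', narrow to [3/5, 4/5)
Step 2: interval [3/5, 4/5), width = 4/5 - 3/5 = 1/5
  'a': [3/5 + 1/5*0/1, 3/5 + 1/5*2/5) = [3/5, 17/25)
  'd': [3/5 + 1/5*2/5, 3/5 + 1/5*3/5) = [17/25, 18/25)
  'b': [3/5 + 1/5*3/5, 3/5 + 1/5*4/5) = [18/25, 19/25)
  'c': [3/5 + 1/5*4/5, 3/5 + 1/5*1/1) = [19/25, 4/5) <- contains code 997/1250
  emit 'c', narrow to [19/25, 4/5)
Step 3: interval [19/25, 4/5), width = 4/5 - 19/25 = 1/25
  'a': [19/25 + 1/25*0/1, 19/25 + 1/25*2/5) = [19/25, 97/125)
  'd': [19/25 + 1/25*2/5, 19/25 + 1/25*3/5) = [97/125, 98/125)
  'b': [19/25 + 1/25*3/5, 19/25 + 1/25*4/5) = [98/125, 99/125)
  'c': [19/25 + 1/25*4/5, 19/25 + 1/25*1/1) = [99/125, 4/5) <- contains code 997/1250
  emit 'c', narrow to [99/125, 4/5)
Step 4: interval [99/125, 4/5), width = 4/5 - 99/125 = 1/125
  'a': [99/125 + 1/125*0/1, 99/125 + 1/125*2/5) = [99/125, 497/625)
  'd': [99/125 + 1/125*2/5, 99/125 + 1/125*3/5) = [497/625, 498/625)
  'b': [99/125 + 1/125*3/5, 99/125 + 1/125*4/5) = [498/625, 499/625) <- contains code 997/1250
  'c': [99/125 + 1/125*4/5, 99/125 + 1/125*1/1) = [499/625, 4/5)
  emit 'b', narrow to [498/625, 499/625)

Answer: 498/625 499/625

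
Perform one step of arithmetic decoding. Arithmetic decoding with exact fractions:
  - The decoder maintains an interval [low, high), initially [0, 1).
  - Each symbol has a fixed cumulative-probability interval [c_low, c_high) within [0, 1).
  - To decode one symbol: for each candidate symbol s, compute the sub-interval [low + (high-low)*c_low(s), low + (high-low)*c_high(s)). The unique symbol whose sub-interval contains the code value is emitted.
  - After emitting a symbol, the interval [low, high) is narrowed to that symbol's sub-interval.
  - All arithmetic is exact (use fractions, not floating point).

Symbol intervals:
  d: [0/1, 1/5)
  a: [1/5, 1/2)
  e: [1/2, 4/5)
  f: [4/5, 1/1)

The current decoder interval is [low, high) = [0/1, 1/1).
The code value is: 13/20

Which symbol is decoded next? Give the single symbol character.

Interval width = high − low = 1/1 − 0/1 = 1/1
Scaled code = (code − low) / width = (13/20 − 0/1) / 1/1 = 13/20
  d: [0/1, 1/5) 
  a: [1/5, 1/2) 
  e: [1/2, 4/5) ← scaled code falls here ✓
  f: [4/5, 1/1) 

Answer: e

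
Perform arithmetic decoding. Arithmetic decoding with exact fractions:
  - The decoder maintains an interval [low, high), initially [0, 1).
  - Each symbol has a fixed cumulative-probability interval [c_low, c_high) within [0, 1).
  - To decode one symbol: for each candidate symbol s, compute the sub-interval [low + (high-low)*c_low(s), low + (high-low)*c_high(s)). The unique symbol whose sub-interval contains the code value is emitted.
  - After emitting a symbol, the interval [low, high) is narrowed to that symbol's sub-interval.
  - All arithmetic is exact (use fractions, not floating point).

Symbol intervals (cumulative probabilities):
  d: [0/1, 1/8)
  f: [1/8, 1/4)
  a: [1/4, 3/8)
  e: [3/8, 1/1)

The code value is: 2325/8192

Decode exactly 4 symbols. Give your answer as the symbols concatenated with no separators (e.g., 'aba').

Step 1: interval [0/1, 1/1), width = 1/1 - 0/1 = 1/1
  'd': [0/1 + 1/1*0/1, 0/1 + 1/1*1/8) = [0/1, 1/8)
  'f': [0/1 + 1/1*1/8, 0/1 + 1/1*1/4) = [1/8, 1/4)
  'a': [0/1 + 1/1*1/4, 0/1 + 1/1*3/8) = [1/4, 3/8) <- contains code 2325/8192
  'e': [0/1 + 1/1*3/8, 0/1 + 1/1*1/1) = [3/8, 1/1)
  emit 'a', narrow to [1/4, 3/8)
Step 2: interval [1/4, 3/8), width = 3/8 - 1/4 = 1/8
  'd': [1/4 + 1/8*0/1, 1/4 + 1/8*1/8) = [1/4, 17/64)
  'f': [1/4 + 1/8*1/8, 1/4 + 1/8*1/4) = [17/64, 9/32)
  'a': [1/4 + 1/8*1/4, 1/4 + 1/8*3/8) = [9/32, 19/64) <- contains code 2325/8192
  'e': [1/4 + 1/8*3/8, 1/4 + 1/8*1/1) = [19/64, 3/8)
  emit 'a', narrow to [9/32, 19/64)
Step 3: interval [9/32, 19/64), width = 19/64 - 9/32 = 1/64
  'd': [9/32 + 1/64*0/1, 9/32 + 1/64*1/8) = [9/32, 145/512)
  'f': [9/32 + 1/64*1/8, 9/32 + 1/64*1/4) = [145/512, 73/256) <- contains code 2325/8192
  'a': [9/32 + 1/64*1/4, 9/32 + 1/64*3/8) = [73/256, 147/512)
  'e': [9/32 + 1/64*3/8, 9/32 + 1/64*1/1) = [147/512, 19/64)
  emit 'f', narrow to [145/512, 73/256)
Step 4: interval [145/512, 73/256), width = 73/256 - 145/512 = 1/512
  'd': [145/512 + 1/512*0/1, 145/512 + 1/512*1/8) = [145/512, 1161/4096)
  'f': [145/512 + 1/512*1/8, 145/512 + 1/512*1/4) = [1161/4096, 581/2048)
  'a': [145/512 + 1/512*1/4, 145/512 + 1/512*3/8) = [581/2048, 1163/4096) <- contains code 2325/8192
  'e': [145/512 + 1/512*3/8, 145/512 + 1/512*1/1) = [1163/4096, 73/256)
  emit 'a', narrow to [581/2048, 1163/4096)

Answer: aafa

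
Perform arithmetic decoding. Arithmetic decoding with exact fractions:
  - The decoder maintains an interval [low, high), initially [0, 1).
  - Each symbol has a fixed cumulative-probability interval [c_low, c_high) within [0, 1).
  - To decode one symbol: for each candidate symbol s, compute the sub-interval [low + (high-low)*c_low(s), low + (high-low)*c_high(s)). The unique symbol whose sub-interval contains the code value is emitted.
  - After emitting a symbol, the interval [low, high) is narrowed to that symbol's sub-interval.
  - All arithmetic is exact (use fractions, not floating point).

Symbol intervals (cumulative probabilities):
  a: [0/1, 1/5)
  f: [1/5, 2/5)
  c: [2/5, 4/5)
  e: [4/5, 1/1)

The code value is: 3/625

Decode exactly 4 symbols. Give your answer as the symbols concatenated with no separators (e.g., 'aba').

Answer: aaac

Derivation:
Step 1: interval [0/1, 1/1), width = 1/1 - 0/1 = 1/1
  'a': [0/1 + 1/1*0/1, 0/1 + 1/1*1/5) = [0/1, 1/5) <- contains code 3/625
  'f': [0/1 + 1/1*1/5, 0/1 + 1/1*2/5) = [1/5, 2/5)
  'c': [0/1 + 1/1*2/5, 0/1 + 1/1*4/5) = [2/5, 4/5)
  'e': [0/1 + 1/1*4/5, 0/1 + 1/1*1/1) = [4/5, 1/1)
  emit 'a', narrow to [0/1, 1/5)
Step 2: interval [0/1, 1/5), width = 1/5 - 0/1 = 1/5
  'a': [0/1 + 1/5*0/1, 0/1 + 1/5*1/5) = [0/1, 1/25) <- contains code 3/625
  'f': [0/1 + 1/5*1/5, 0/1 + 1/5*2/5) = [1/25, 2/25)
  'c': [0/1 + 1/5*2/5, 0/1 + 1/5*4/5) = [2/25, 4/25)
  'e': [0/1 + 1/5*4/5, 0/1 + 1/5*1/1) = [4/25, 1/5)
  emit 'a', narrow to [0/1, 1/25)
Step 3: interval [0/1, 1/25), width = 1/25 - 0/1 = 1/25
  'a': [0/1 + 1/25*0/1, 0/1 + 1/25*1/5) = [0/1, 1/125) <- contains code 3/625
  'f': [0/1 + 1/25*1/5, 0/1 + 1/25*2/5) = [1/125, 2/125)
  'c': [0/1 + 1/25*2/5, 0/1 + 1/25*4/5) = [2/125, 4/125)
  'e': [0/1 + 1/25*4/5, 0/1 + 1/25*1/1) = [4/125, 1/25)
  emit 'a', narrow to [0/1, 1/125)
Step 4: interval [0/1, 1/125), width = 1/125 - 0/1 = 1/125
  'a': [0/1 + 1/125*0/1, 0/1 + 1/125*1/5) = [0/1, 1/625)
  'f': [0/1 + 1/125*1/5, 0/1 + 1/125*2/5) = [1/625, 2/625)
  'c': [0/1 + 1/125*2/5, 0/1 + 1/125*4/5) = [2/625, 4/625) <- contains code 3/625
  'e': [0/1 + 1/125*4/5, 0/1 + 1/125*1/1) = [4/625, 1/125)
  emit 'c', narrow to [2/625, 4/625)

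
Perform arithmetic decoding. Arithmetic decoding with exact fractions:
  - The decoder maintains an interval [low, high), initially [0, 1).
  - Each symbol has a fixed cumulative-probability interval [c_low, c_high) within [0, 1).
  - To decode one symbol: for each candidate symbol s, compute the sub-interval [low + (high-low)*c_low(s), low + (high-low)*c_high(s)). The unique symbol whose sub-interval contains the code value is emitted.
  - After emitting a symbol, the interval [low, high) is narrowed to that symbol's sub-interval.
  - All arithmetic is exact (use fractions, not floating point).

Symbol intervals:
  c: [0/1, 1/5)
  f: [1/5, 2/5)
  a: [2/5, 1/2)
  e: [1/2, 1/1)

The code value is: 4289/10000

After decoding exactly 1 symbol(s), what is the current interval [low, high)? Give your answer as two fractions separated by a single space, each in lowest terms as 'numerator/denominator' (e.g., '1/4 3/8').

Answer: 2/5 1/2

Derivation:
Step 1: interval [0/1, 1/1), width = 1/1 - 0/1 = 1/1
  'c': [0/1 + 1/1*0/1, 0/1 + 1/1*1/5) = [0/1, 1/5)
  'f': [0/1 + 1/1*1/5, 0/1 + 1/1*2/5) = [1/5, 2/5)
  'a': [0/1 + 1/1*2/5, 0/1 + 1/1*1/2) = [2/5, 1/2) <- contains code 4289/10000
  'e': [0/1 + 1/1*1/2, 0/1 + 1/1*1/1) = [1/2, 1/1)
  emit 'a', narrow to [2/5, 1/2)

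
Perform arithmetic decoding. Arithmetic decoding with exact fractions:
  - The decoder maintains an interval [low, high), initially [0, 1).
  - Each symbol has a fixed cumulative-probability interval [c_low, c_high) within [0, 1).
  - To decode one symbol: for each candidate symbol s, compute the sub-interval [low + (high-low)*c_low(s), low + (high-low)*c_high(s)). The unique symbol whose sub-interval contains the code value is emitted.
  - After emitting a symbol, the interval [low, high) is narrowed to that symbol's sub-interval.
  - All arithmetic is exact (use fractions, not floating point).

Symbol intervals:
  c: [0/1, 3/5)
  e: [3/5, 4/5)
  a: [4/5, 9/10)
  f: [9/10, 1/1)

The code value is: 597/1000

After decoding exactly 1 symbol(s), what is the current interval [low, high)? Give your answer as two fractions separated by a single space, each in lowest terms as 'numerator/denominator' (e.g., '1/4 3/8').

Step 1: interval [0/1, 1/1), width = 1/1 - 0/1 = 1/1
  'c': [0/1 + 1/1*0/1, 0/1 + 1/1*3/5) = [0/1, 3/5) <- contains code 597/1000
  'e': [0/1 + 1/1*3/5, 0/1 + 1/1*4/5) = [3/5, 4/5)
  'a': [0/1 + 1/1*4/5, 0/1 + 1/1*9/10) = [4/5, 9/10)
  'f': [0/1 + 1/1*9/10, 0/1 + 1/1*1/1) = [9/10, 1/1)
  emit 'c', narrow to [0/1, 3/5)

Answer: 0/1 3/5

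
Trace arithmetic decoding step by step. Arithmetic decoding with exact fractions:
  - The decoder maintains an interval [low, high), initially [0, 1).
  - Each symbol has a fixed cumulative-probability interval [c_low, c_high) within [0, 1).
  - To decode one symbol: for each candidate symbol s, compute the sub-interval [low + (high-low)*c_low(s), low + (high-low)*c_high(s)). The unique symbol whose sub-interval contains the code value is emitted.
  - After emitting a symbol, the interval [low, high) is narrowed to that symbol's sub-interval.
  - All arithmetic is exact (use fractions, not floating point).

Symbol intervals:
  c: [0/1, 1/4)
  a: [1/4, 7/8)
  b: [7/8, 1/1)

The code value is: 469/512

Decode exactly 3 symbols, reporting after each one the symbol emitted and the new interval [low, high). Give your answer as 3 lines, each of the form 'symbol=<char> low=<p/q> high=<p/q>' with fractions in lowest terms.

Answer: symbol=b low=7/8 high=1/1
symbol=a low=29/32 high=63/64
symbol=c low=29/32 high=237/256

Derivation:
Step 1: interval [0/1, 1/1), width = 1/1 - 0/1 = 1/1
  'c': [0/1 + 1/1*0/1, 0/1 + 1/1*1/4) = [0/1, 1/4)
  'a': [0/1 + 1/1*1/4, 0/1 + 1/1*7/8) = [1/4, 7/8)
  'b': [0/1 + 1/1*7/8, 0/1 + 1/1*1/1) = [7/8, 1/1) <- contains code 469/512
  emit 'b', narrow to [7/8, 1/1)
Step 2: interval [7/8, 1/1), width = 1/1 - 7/8 = 1/8
  'c': [7/8 + 1/8*0/1, 7/8 + 1/8*1/4) = [7/8, 29/32)
  'a': [7/8 + 1/8*1/4, 7/8 + 1/8*7/8) = [29/32, 63/64) <- contains code 469/512
  'b': [7/8 + 1/8*7/8, 7/8 + 1/8*1/1) = [63/64, 1/1)
  emit 'a', narrow to [29/32, 63/64)
Step 3: interval [29/32, 63/64), width = 63/64 - 29/32 = 5/64
  'c': [29/32 + 5/64*0/1, 29/32 + 5/64*1/4) = [29/32, 237/256) <- contains code 469/512
  'a': [29/32 + 5/64*1/4, 29/32 + 5/64*7/8) = [237/256, 499/512)
  'b': [29/32 + 5/64*7/8, 29/32 + 5/64*1/1) = [499/512, 63/64)
  emit 'c', narrow to [29/32, 237/256)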